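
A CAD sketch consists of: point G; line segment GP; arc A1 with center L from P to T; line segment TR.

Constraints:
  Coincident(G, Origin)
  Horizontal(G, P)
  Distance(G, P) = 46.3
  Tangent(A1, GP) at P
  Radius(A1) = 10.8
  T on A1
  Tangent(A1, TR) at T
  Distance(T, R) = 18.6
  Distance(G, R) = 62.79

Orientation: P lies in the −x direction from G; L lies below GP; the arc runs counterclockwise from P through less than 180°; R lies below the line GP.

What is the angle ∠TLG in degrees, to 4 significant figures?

173.5°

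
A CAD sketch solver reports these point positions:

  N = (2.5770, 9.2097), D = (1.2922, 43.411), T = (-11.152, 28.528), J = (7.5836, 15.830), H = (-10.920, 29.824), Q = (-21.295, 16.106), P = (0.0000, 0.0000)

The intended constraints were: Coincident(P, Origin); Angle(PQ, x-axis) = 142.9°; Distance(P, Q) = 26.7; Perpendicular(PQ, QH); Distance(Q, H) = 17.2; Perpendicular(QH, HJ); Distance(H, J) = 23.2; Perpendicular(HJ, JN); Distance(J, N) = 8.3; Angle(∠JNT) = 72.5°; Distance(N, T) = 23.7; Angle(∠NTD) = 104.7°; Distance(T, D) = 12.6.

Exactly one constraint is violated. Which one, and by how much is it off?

Distance(T, D) = 12.6 — off by 6.80.

P = (0.00, 0.00) ✓; PQ at 142.9° ✓; |PQ| = 26.70 ✓; ∠(PQ, QH) = 90.00° ✓; |QH| = 17.20 ✓; ∠(QH, HJ) = 90.00° ✓; |HJ| = 23.20 ✓; ∠(HJ, JN) = 90.00° ✓; |JN| = 8.300 ✓; ∠JNT = 72.50° ✓; |NT| = 23.70 ✓; ∠NTD = 104.7° ✓; |TD| = 19.40 ✗.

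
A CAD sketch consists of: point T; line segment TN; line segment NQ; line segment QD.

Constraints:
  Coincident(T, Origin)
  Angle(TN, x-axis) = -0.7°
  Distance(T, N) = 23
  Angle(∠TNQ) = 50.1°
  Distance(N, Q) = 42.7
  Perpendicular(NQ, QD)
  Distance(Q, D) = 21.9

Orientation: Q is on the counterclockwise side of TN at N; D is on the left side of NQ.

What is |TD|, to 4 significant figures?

28.27

T is at the origin; TN runs at -0.7° with length 23.0, so N = 23.0·(cos -0.7°, sin -0.7°) = (23.00, -0.2810). ∠TNQ = 50.1°, so NQ runs at -0.7° + (180° − 50.1°) = 129.2° from the x-axis; with |NQ| = 42.7, Q = N + 42.7·(cos 129.2°, sin 129.2°) = (-3.989, 32.81). NQ is perpendicular to QD; with |QD| = 21.9 on the left of NQ, D = Q + 21.9·(-0.7749, -0.6320) = (-20.96, 18.97). Then |TD| = |D − T| = 28.27.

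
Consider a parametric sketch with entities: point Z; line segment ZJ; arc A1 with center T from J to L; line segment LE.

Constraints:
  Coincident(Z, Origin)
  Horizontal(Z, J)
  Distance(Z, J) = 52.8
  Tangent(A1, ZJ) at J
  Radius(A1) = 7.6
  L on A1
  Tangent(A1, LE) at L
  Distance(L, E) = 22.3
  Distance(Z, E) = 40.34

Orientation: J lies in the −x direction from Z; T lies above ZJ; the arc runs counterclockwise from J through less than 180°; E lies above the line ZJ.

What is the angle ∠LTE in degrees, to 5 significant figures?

71.181°

Checks: |TL| = 7.600 ✓; ∠(TL, LE) = 90.00° ✓; |LE| = 22.30 ✓; |ZE| = 40.34 ✓.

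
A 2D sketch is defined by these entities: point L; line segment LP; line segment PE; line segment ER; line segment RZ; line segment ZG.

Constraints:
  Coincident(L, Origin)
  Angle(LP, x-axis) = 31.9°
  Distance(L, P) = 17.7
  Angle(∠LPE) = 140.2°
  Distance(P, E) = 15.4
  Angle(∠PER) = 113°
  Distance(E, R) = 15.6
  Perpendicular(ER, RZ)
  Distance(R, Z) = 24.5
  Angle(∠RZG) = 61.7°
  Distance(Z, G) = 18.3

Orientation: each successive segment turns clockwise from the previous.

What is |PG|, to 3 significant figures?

5.75

L is at the origin; LP runs at 31.9° with length 17.7, so P = (15.0, 9.35). ∠LPE = 140.2° gives PE at -7.90° from the x-axis; with |PE| = 15.4, E = (30.3, 7.24). ∠PER = 113.0° gives ER at -74.9° from the x-axis; with |ER| = 15.6, R = (34.3, -7.82). The perpendicularity gives RZ at right angles to ER, so RZ runs at -165°; with |RZ| = 24.5, Z = (10.7, -14.2). ∠RZG = 61.7° gives ZG at 76.8° from the x-axis; with |ZG| = 18.3, G = (14.9, 3.61). Then |PG| = |G − P| = 5.75.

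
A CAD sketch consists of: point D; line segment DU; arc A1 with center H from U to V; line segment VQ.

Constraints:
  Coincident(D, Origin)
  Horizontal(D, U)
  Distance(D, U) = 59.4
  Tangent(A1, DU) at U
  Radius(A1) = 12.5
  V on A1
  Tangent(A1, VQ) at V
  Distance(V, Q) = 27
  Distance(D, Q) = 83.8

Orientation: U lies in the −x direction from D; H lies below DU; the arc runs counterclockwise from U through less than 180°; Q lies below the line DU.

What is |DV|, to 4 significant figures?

72.70

D is at the origin; DU is horizontal with |DU| = 59.4 and U on the −x side, so U = (-59.40, 0.000). The tangent condition forces HU to be normal to DU, so H = U + (0, -12.5) = (-59.40, -12.50). Since HV ⟂ VQ (tangency), |HQ| = √(12.5² + 27.0²) = 29.75 regardless of where V sits on A1. So Q lies on both circle(D, 83.8) and circle(H, 29.75); the below-DU intersection is Q = (-74.67, -38.04). V is the foot of the tangent from Q: V = (-71.83, -11.18).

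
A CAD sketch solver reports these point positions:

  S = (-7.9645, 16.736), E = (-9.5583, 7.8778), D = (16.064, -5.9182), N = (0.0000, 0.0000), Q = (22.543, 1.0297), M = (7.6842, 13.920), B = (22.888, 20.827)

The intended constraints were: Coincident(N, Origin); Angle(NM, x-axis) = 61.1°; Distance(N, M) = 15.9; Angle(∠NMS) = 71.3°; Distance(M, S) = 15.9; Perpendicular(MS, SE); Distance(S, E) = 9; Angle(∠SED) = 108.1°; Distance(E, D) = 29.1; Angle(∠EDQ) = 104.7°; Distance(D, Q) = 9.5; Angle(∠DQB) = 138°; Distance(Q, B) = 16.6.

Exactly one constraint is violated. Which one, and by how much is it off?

Distance(Q, B) = 16.6 — off by 3.20.

N = (0.00, 0.00) ✓; NM at 61.10° ✓; |NM| = 15.90 ✓; ∠NMS = 71.30° ✓; |MS| = 15.90 ✓; ∠(MS, SE) = 90.00° ✓; |SE| = 9.000 ✓; ∠SED = 108.1° ✓; |ED| = 29.10 ✓; ∠EDQ = 104.7° ✓; |DQ| = 9.500 ✓; ∠DQB = 138.0° ✓; |QB| = 19.80 ✗.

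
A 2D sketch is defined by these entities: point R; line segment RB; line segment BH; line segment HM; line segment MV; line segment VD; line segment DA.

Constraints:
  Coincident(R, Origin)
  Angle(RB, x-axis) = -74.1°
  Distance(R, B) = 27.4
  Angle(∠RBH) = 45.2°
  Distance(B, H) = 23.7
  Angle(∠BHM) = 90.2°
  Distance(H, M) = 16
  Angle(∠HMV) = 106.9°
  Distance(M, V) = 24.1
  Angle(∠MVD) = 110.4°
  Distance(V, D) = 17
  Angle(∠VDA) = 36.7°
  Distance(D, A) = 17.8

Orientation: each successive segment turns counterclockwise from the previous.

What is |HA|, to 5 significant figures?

21.706

R is at the origin; RB runs at -74.1° with length 27.4, so B = (7.5065, -26.352). ∠RBH = 45.2° gives BH at 60.700° from the x-axis; with |BH| = 23.7, H = (19.105, -5.6837). ∠BHM = 90.2° gives HM at 150.50° from the x-axis; with |HM| = 16.0, M = (5.1792, 2.1951). ∠HMV = 106.9° gives MV at -136.40° from the x-axis; with |MV| = 24.1, V = (-12.273, -14.425). ∠MVD = 110.4° gives VD at -66.800° from the x-axis; with |VD| = 17.0, D = (-5.5764, -30.050). ∠VDA = 36.7° gives DA at 76.500° from the x-axis; with |DA| = 17.8, A = (-1.4210, -12.742). Then |HA| = |A − H| = 21.706.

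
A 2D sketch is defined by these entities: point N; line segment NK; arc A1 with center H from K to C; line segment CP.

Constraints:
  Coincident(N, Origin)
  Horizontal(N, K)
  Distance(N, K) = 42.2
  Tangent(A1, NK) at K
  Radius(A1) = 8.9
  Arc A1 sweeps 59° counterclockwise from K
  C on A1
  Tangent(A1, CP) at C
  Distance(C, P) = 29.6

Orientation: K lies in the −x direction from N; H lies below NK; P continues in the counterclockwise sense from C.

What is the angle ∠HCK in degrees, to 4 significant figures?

60.50°

N is at the origin; N and K share the same y with |NK| = 42.2 and K on the −x side, so K = (-42.20, 0.000). A1 meets NK tangentially, so HK is at right angles to NK, so H = K + (0, -8.9) = (-42.20, -8.900). On A1, K sits at bearing 90° from H; a 59° counterclockwise sweep puts C at bearing 149°, so C = H + 8.9·(cos 149°, sin 149°) = (-49.83, -4.316). Then cos ∠HCK = CH·CK / (|CH||CK|), giving 60.50°.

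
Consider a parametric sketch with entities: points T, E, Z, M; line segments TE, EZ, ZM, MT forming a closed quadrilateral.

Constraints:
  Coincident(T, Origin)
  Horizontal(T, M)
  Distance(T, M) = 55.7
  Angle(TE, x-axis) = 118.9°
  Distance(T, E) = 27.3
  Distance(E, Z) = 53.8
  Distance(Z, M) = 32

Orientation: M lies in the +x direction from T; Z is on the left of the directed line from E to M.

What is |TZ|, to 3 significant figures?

49.3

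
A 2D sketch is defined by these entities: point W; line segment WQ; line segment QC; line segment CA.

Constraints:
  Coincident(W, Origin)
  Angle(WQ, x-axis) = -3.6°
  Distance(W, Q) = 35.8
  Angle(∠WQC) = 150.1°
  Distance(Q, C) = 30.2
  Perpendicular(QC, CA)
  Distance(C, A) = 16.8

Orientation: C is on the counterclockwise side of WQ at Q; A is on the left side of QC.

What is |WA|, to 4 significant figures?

61.24

∠WQC = 150.1°, so QC runs at -3.6° + (180° − 150.1°) = 26.30° from the x-axis; with |QC| = 30.2, C = Q + 30.2·(cos 26.30°, sin 26.30°) = (62.80, 11.13). QC ⟂ CA; with |CA| = 16.8 on the left of QC, A = C + 16.8·(-0.4431, 0.8965) = (55.36, 26.19). Then |WA| = |A − W| = 61.24.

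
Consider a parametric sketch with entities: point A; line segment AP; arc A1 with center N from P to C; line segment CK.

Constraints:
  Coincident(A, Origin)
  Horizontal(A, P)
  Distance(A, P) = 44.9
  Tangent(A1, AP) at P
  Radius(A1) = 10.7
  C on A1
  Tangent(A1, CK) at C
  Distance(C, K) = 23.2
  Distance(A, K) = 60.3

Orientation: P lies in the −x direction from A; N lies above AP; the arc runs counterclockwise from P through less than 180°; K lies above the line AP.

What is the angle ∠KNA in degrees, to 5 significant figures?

111.20°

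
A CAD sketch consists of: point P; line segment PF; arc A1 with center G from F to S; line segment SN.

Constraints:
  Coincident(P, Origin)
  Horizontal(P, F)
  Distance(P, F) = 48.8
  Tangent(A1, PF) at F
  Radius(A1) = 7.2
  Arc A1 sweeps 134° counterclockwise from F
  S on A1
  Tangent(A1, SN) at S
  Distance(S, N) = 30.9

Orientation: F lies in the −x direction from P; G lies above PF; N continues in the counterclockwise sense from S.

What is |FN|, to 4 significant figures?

38.09

P is at the origin; P and F share the same y with |PF| = 48.8 and F on the −x side, so F = (-48.80, 0.000). Tangency of A1 to PF means the radius GF is perpendicular to PF, so G = F + (0, 7.2) = (-48.80, 7.200). On A1, F sits at bearing -90° from G; a 134° counterclockwise sweep puts S at bearing 44°, so S = G + 7.2·(cos 44°, sin 44°) = (-43.62, 12.20). A1 meets SN tangentially, so GS is at right angles to SN, so SN runs along (−sin 44°, cos 44°); with |SN| = 30.9, N = (-65.09, 34.43). Then |FN| = |N − F| = 38.09.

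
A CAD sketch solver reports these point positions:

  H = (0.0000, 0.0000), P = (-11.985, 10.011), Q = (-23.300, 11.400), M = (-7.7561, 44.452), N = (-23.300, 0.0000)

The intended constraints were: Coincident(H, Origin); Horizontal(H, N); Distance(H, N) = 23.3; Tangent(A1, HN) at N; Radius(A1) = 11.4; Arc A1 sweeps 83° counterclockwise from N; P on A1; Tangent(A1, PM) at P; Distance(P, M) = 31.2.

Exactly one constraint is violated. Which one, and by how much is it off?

Distance(P, M) = 31.2 — off by 3.50.

H = (0.00, 0.00) ✓; H.y = 0.00, N.y = 0.00 ✓; |HN| = 23.30 ✓; ∠(QN, NH) = 90.00° ✓; |QN| = 11.40 ✓; bearing(Q→P) − bearing(Q→N) = 83.00° ✓; |QP| = 11.40 ✓; ∠(QP, PM) = 90.00° ✓; |PM| = 34.70 ✗.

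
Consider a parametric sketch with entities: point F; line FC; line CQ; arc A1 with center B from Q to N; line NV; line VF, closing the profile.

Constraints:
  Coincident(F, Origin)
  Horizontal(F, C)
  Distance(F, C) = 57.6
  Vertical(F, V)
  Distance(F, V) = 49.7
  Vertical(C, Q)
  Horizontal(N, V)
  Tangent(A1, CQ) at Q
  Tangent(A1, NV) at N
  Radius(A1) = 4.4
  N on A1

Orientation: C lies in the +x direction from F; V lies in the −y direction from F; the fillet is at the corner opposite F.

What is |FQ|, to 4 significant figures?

73.28

F is at the origin; FC is horizontal with |FC| = 57.6 and C on the +x side, so C = (57.60, 0.000). F and V share the same x with |FV| = 49.7 and V on the −y side, so V = (0.000, -49.70). The virtual corner opposite F is at (57.60, -49.70). Tangency of A1 to CQ means the radius BQ is perpendicular to CQ and the tangent condition forces BN to be normal to NV, with radius 4.4, so the center B sits 4.4 in from both sides at B = (53.20, -45.30). That places the tangent points at Q = (57.60, -45.30) on CQ and N = (53.20, -49.70) on NV. Then |FQ| = |Q − F| = 73.28.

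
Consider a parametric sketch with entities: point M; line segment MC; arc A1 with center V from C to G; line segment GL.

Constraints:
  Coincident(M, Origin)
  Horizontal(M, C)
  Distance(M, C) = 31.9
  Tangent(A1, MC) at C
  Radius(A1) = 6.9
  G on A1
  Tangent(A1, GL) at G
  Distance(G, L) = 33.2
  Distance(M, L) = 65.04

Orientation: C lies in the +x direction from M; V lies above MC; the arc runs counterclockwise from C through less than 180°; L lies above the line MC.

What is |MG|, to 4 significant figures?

37.13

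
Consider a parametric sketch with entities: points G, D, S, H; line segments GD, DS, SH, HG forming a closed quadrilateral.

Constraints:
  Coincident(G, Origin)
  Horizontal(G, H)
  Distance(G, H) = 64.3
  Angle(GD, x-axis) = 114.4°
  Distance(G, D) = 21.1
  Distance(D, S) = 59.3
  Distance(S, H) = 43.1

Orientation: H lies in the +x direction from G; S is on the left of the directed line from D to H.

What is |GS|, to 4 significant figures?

61.39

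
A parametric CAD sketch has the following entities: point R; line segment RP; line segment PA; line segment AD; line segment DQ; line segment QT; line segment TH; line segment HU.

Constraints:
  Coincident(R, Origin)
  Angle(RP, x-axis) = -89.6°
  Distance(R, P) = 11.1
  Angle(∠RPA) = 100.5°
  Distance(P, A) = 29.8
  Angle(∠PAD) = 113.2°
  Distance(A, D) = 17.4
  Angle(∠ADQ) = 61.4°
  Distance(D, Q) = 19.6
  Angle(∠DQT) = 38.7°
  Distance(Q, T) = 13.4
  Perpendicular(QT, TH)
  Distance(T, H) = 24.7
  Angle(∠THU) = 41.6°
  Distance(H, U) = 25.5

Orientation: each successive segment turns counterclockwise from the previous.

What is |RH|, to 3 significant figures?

46.9

R is at the origin; RP runs at -89.6° with length 11.1, so P = (0.0775, -11.1). ∠RPA = 100.5° gives PA at -10.1° from the x-axis; with |PA| = 29.8, A = (29.4, -16.3). ∠PAD = 113.2° gives AD at 56.7° from the x-axis; with |AD| = 17.4, D = (39.0, -1.78). ∠ADQ = 61.4° gives DQ at 175° from the x-axis; with |DQ| = 19.6, Q = (19.4, -0.177). ∠DQT = 38.7° gives QT at -43.4° from the x-axis; with |QT| = 13.4, T = (29.2, -9.38). QT is perpendicular to TH, so TH runs at 46.6°; with |TH| = 24.7, H = (46.1, 8.56). Then |RH| = |H − R| = 46.9.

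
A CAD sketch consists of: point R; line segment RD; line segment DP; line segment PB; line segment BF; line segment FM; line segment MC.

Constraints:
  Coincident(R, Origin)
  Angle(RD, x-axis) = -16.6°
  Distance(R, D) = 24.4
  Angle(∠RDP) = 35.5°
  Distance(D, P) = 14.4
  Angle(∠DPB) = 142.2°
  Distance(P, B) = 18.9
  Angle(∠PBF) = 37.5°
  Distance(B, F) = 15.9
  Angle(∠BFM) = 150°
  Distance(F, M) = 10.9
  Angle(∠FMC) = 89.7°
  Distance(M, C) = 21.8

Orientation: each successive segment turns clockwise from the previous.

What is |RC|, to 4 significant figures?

27.35

R is at the origin; RD runs at -16.6° with length 24.4, so D = (23.38, -6.971). ∠RDP = 35.5° gives DP at -161.1° from the x-axis; with |DP| = 14.4, P = (9.759, -11.64). ∠DPB = 142.2° gives PB at 161.1° from the x-axis; with |PB| = 18.9, B = (-8.122, -5.513). ∠PBF = 37.5° gives BF at 18.60° from the x-axis; with |BF| = 15.9, F = (6.948, -0.4417). ∠BFM = 150.0° gives FM at -11.40° from the x-axis; with |FM| = 10.9, M = (17.63, -2.596). ∠FMC = 89.7° gives MC at -101.7° from the x-axis; with |MC| = 21.8, C = (13.21, -23.94). Then |RC| = |C − R| = 27.35.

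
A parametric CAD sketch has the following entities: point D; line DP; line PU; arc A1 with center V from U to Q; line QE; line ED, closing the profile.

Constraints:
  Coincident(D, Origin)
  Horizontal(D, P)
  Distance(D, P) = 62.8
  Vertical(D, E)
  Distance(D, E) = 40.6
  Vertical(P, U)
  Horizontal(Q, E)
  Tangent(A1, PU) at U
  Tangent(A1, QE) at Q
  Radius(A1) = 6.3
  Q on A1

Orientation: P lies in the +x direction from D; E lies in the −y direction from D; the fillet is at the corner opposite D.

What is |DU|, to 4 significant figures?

71.56

D is at the origin; DP is horizontal with |DP| = 62.8 and P on the +x side, so P = (62.80, 0.000). DE is vertical with |DE| = 40.6 and E on the −y side, so E = (0.000, -40.60). The virtual corner opposite D is at (62.80, -40.60). Since A1 is tangent to PU there, VU ⟂ PU and since A1 is tangent to QE there, VQ ⟂ QE, with radius 6.3, so the center V sits 6.3 in from both sides at V = (56.50, -34.30). That places the tangent points at U = (62.80, -34.30) on PU and Q = (56.50, -40.60) on QE. Then |DU| = |U − D| = 71.56.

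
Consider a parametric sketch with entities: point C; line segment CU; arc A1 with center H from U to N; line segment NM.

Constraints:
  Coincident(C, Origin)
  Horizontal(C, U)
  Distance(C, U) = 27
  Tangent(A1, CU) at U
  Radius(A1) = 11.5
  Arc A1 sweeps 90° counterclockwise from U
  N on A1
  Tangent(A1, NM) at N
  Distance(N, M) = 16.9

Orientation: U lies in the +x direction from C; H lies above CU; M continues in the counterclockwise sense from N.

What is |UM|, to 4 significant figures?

30.64

On A1, U sits at bearing -90° from H; a 90° counterclockwise sweep puts N at bearing 0°, so N = H + 11.5·(cos 0°, sin 0°) = (38.50, 11.50). Tangency of A1 to NM means the radius HN is perpendicular to NM, so NM runs along (−sin 0°, cos 0°); with |NM| = 16.9, M = (38.50, 28.40). Then |UM| = |M − U| = 30.64.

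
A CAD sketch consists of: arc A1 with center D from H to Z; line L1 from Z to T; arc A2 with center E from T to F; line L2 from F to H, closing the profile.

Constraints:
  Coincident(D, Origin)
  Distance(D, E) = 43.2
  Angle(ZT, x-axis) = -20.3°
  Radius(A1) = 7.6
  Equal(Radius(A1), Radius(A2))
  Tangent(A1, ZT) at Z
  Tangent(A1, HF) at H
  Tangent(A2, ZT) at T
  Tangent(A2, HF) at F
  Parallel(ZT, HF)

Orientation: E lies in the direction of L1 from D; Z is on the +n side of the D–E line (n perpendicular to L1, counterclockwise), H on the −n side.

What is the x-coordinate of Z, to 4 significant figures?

2.637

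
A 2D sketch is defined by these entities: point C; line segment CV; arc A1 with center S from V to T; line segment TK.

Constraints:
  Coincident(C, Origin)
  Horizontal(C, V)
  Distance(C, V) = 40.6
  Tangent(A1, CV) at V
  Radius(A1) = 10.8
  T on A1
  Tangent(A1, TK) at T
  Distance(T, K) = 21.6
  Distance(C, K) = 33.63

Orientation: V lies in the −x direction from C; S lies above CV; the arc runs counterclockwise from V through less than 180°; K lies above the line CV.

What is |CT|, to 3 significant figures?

31.4

Checks: ∠(SV, VC) = 90.00° ✓; |ST| = 10.80 ✓; ∠(ST, TK) = 90.00° ✓; |TK| = 21.60 ✓; |CK| = 33.63 ✓.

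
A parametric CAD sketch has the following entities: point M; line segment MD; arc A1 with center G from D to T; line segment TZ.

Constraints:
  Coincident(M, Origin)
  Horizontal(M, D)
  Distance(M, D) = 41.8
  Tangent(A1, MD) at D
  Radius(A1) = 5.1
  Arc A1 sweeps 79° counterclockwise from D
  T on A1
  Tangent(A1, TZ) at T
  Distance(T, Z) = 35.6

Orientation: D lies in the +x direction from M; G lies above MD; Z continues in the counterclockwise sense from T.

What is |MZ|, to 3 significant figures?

66.3

M is at the origin; MD is horizontal with |MD| = 41.8 and D on the +x side, so D = (41.8, 0.00). The tangent condition forces GD to be normal to MD, so G = D + (0, 5.1) = (41.8, 5.10). On A1, D sits at bearing -90° from G; a 79° counterclockwise sweep puts T at bearing -11°, so T = G + 5.1·(cos -11°, sin -11°) = (46.8, 4.13). Tangency of A1 to TZ means the radius GT is perpendicular to TZ, so TZ runs along (−sin -11°, cos -11°); with |TZ| = 35.6, Z = (53.6, 39.1). Then |MZ| = |Z − M| = 66.3.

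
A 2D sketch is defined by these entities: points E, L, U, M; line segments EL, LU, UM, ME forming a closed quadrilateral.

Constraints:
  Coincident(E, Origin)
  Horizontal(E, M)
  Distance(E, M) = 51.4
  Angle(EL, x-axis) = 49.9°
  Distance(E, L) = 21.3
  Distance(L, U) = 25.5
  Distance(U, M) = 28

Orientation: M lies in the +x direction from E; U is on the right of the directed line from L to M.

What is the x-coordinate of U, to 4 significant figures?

24.27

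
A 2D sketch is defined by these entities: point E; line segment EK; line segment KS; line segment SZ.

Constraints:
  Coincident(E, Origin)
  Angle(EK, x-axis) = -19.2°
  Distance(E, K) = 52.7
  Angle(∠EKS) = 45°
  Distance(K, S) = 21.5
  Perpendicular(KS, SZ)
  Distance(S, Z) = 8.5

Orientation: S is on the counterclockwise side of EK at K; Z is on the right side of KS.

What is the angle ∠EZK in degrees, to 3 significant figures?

87.4°

E is at the origin; EK runs at -19.2° with length 52.7, so K = 52.7·(cos -19.2°, sin -19.2°) = (49.8, -17.3). ∠EKS = 45.0°, so KS runs at -19.2° + (180° − 45.0°) = 116° from the x-axis; with |KS| = 21.5, S = K + 21.5·(cos 116°, sin 116°) = (40.4, 2.03). KS ⟂ SZ; with |SZ| = 8.5 on the right of KS, Z = S + 8.5·(0.900, 0.435) = (48.1, 5.73). Then cos ∠EZK = ZE·ZK / (|ZE||ZK|), giving 87.4°.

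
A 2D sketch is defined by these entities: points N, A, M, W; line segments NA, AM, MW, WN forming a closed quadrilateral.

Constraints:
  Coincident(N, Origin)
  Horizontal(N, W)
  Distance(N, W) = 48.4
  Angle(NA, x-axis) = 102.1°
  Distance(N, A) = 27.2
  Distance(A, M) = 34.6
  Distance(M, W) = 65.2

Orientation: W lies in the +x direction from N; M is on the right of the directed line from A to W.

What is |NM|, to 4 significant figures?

17.65

N is at the origin; NW is horizontal with |NW| = 48.4 and W in +x, so W = (48.4, 0). NA runs at 102.1° with |NA| = 27.2, so A = (-5.702, 26.60). M is determined by |AM| = 34.6 and |MW| = 65.2 together: it lies at the intersection of circle(A, 34.6) and circle(W, 65.2). With |AW| = 60.29, the foot of the radical line on AW is 4.814 from A and the perpendicular offset is √(34.6² − 4.814²) = 34.26. Taking the right-of-AW solution: M = (-16.50, -6.277).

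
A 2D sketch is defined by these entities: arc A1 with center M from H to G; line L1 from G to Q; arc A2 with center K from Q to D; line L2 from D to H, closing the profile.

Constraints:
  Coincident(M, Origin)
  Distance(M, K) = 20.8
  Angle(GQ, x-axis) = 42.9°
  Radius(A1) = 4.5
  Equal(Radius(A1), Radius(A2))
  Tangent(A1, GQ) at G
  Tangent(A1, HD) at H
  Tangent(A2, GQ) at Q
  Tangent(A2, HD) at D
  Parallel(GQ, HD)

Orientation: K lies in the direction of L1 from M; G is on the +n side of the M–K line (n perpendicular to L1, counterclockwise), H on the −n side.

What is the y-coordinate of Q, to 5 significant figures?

17.455

The slot axis is L1's direction at 42.9°, so u = (cos 42.9°, sin 42.9°) = (0.73254, 0.68072) and n = (−sin 42.9°, cos 42.9°) = (-0.68072, 0.73254). M is at the origin and K lies 20.8 along u from M, so K = 20.8·u = (15.237, 14.159). Tangency of A1 to both parallel lines with radius 4.5 puts G and H at M ± 4.5·n: G = (-3.0632, 3.2964), H = (3.0632, -3.2964). Equal radii place Q and D the same way about K: Q = K + 4.5·n = (12.174, 17.455), D = K − 4.5·n = (18.300, 10.863). So Q.y = 17.455.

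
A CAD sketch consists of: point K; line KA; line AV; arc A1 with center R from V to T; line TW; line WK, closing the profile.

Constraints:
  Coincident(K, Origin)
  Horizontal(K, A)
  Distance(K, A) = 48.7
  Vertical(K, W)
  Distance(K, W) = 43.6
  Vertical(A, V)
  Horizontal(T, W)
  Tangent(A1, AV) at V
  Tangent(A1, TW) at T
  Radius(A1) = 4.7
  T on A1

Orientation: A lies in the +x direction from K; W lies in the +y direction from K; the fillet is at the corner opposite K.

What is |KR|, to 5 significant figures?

58.730

K is at the origin; K and A share the same y with |KA| = 48.7 and A on the +x side, so A = (48.700, 0.0000). KW is vertical with |KW| = 43.6 and W on the +y side, so W = (0.0000, 43.600). The virtual corner opposite K is at (48.700, 43.600). The tangent condition forces RV to be normal to AV and tangency of A1 to TW means the radius RT is perpendicular to TW, with radius 4.7, so the center R sits 4.7 in from both sides at R = (44.000, 38.900). Then |KR| = |R − K| = 58.730.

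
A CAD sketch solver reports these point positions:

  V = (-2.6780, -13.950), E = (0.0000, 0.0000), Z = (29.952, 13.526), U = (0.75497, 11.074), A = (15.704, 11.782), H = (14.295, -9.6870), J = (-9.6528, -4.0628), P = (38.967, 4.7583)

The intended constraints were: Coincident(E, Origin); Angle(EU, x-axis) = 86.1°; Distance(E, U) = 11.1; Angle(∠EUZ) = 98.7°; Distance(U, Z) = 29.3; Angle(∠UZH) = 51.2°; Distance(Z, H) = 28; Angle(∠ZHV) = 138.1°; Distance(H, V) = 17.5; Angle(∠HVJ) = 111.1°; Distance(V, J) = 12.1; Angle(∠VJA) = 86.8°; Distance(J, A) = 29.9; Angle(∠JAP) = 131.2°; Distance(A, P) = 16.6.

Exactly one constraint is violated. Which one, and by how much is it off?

Distance(A, P) = 16.6 — off by 7.70.

E = (0.00, 0.00) ✓; EU at 86.10° ✓; |EU| = 11.10 ✓; ∠EUZ = 98.70° ✓; |UZ| = 29.30 ✓; ∠UZH = 51.20° ✓; |ZH| = 28.00 ✓; ∠ZHV = 138.1° ✓; |HV| = 17.50 ✓; ∠HVJ = 111.1° ✓; |VJ| = 12.10 ✓; ∠VJA = 86.80° ✓; |JA| = 29.90 ✓; ∠JAP = 131.2° ✓; |AP| = 24.30 ✗.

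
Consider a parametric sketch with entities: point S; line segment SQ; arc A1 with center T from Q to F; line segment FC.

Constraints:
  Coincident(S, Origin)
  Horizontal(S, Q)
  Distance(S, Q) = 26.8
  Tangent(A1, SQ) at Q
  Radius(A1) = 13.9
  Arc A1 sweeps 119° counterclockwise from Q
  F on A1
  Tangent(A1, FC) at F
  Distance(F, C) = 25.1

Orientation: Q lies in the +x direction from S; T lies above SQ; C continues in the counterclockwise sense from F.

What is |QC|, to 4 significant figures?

42.59

On A1, Q sits at bearing -90° from T; a 119° counterclockwise sweep puts F at bearing 29°, so F = T + 13.9·(cos 29°, sin 29°) = (38.96, 20.64). Tangency of A1 to FC means the radius TF is perpendicular to FC, so FC runs along (−sin 29°, cos 29°); with |FC| = 25.1, C = (26.79, 42.59). Then |QC| = |C − Q| = 42.59.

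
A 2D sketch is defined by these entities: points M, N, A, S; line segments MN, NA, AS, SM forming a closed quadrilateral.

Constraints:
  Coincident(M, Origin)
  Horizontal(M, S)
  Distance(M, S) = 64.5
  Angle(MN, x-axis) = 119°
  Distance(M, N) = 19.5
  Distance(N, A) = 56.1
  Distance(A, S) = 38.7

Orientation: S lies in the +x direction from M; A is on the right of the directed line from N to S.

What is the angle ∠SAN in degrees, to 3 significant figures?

105°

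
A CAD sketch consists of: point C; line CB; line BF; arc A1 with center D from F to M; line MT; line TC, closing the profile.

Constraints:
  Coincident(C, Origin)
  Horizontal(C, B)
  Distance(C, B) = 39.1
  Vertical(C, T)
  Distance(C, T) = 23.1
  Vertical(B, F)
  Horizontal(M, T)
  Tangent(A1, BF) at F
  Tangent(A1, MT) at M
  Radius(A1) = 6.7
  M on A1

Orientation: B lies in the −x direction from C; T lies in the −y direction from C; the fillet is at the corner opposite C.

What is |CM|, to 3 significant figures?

39.8

C is at the origin; C and B share the same y with |CB| = 39.1 and B on the −x side, so B = (-39.1, 0.00). CT is vertical with |CT| = 23.1 and T on the −y side, so T = (0.00, -23.1). The virtual corner opposite C is at (-39.1, -23.1). A1 meets BF tangentially, so DF is at right angles to BF and the tangent condition forces DM to be normal to MT, with radius 6.7, so the center D sits 6.7 in from both sides at D = (-32.4, -16.4). That places the tangent points at F = (-39.1, -16.4) on BF and M = (-32.4, -23.1) on MT. Then |CM| = |M − C| = 39.8.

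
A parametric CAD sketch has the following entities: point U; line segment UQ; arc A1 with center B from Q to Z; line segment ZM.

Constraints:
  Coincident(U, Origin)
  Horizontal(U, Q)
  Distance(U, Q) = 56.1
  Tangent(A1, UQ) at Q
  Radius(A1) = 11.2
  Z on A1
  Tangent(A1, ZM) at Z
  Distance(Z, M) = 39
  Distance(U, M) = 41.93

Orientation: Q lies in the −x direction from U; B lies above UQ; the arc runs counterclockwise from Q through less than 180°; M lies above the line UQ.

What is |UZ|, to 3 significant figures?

47.5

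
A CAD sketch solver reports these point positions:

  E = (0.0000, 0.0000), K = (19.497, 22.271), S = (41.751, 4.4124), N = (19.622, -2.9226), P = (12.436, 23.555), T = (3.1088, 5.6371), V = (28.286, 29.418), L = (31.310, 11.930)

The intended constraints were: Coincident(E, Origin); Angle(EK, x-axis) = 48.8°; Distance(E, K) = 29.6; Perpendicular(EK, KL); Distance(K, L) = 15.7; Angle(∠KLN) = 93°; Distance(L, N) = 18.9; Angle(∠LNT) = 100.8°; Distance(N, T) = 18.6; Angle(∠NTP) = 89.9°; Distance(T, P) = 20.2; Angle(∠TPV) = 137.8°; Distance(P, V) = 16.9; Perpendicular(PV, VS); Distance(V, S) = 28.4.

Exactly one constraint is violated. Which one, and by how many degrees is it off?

Perpendicular(PV, VS) — off by 8.00°.

E = (0.00, 0.00) ✓; EK at 48.80° ✓; |EK| = 29.60 ✓; ∠(EK, KL) = 90.00° ✓; |KL| = 15.70 ✓; ∠KLN = 93.00° ✓; |LN| = 18.90 ✓; ∠LNT = 100.8° ✓; |NT| = 18.60 ✓; ∠NTP = 89.90° ✓; |TP| = 20.20 ✓; ∠TPV = 137.8° ✓; |PV| = 16.90 ✓; ∠(PV, VS) = 82.00° ✗; |VS| = 28.40 ✓.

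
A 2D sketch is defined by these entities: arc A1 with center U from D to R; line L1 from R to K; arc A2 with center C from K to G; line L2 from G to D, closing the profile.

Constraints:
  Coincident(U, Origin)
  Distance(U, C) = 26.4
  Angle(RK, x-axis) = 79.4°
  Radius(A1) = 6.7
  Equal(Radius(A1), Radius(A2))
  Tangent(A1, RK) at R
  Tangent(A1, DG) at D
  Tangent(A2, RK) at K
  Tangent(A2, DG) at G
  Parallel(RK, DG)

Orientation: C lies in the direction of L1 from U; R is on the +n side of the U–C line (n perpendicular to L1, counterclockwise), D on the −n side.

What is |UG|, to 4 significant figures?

27.24

The slot axis is L1's direction at 79.4°, so u = (cos 79.4°, sin 79.4°) = (0.1840, 0.9829) and n = (−sin 79.4°, cos 79.4°) = (-0.9829, 0.1840). U is at the origin and C lies 26.4 along u from U, so C = 26.4·u = (4.856, 25.95). Tangency of A1 to both parallel lines with radius 6.7 puts R and D at U ± 6.7·n: R = (-6.586, 1.232), D = (6.586, -1.232). Equal radii place K and G the same way about C: K = C + 6.7·n = (-1.729, 27.18), G = C − 6.7·n = (11.44, 24.72). Then |UG| = |G − U| = 27.24.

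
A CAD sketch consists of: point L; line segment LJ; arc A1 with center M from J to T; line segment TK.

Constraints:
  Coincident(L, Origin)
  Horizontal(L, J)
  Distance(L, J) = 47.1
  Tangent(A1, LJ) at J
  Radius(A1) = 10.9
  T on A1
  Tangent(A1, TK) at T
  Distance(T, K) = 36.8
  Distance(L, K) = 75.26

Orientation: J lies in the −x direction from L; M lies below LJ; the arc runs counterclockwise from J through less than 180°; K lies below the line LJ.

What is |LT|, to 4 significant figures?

59.00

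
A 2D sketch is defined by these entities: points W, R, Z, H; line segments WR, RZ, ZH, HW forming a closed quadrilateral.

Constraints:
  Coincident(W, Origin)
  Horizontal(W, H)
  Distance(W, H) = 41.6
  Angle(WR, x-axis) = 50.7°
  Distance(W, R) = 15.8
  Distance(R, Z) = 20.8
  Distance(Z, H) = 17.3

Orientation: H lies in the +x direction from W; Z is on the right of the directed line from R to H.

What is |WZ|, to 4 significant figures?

24.66

Checks: |RZ| = 20.80 ✓; |ZH| = 17.30 ✓.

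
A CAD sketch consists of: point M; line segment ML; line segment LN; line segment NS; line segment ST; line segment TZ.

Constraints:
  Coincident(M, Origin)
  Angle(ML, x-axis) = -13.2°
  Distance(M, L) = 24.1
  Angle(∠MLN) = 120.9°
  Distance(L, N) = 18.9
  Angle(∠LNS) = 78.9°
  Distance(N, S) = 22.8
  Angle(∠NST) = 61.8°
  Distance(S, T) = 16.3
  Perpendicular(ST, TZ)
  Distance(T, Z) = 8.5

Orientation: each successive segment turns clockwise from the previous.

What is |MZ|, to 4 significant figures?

24.85

∠NST = 61.8° gives ST at 68.40° from the x-axis; with |ST| = 16.3, T = (12.56, -10.97). ST is perpendicular to TZ, so TZ runs at -21.60°; with |TZ| = 8.5, Z = (20.46, -14.10). Then |MZ| = |Z − M| = 24.85.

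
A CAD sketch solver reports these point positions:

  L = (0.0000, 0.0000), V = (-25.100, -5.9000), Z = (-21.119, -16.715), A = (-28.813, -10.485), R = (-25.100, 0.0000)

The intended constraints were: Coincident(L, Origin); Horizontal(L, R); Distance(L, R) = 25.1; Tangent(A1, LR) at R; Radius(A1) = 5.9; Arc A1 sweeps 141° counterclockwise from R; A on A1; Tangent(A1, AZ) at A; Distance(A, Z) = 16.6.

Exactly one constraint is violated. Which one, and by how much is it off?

Distance(A, Z) = 16.6 — off by 6.70.

L = (0.00, 0.00) ✓; L.y = 0.00, R.y = 0.00 ✓; |LR| = 25.10 ✓; ∠(VR, RL) = 90.00° ✓; |VR| = 5.900 ✓; bearing(V→A) − bearing(V→R) = 141.0° ✓; |VA| = 5.900 ✓; ∠(VA, AZ) = 90.00° ✓; |AZ| = 9.900 ✗.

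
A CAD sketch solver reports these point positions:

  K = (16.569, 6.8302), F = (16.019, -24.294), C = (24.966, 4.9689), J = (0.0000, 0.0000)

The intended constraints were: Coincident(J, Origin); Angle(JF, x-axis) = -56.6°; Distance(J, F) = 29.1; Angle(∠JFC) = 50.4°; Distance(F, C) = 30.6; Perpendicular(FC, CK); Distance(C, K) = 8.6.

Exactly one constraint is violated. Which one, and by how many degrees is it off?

Perpendicular(FC, CK) — off by 4.50°.

J = (0.00, 0.00) ✓; JF at -56.60° ✓; |JF| = 29.10 ✓; ∠JFC = 50.40° ✓; |FC| = 30.60 ✓; ∠(FC, CK) = 94.50° ✗; |CK| = 8.601 ✓.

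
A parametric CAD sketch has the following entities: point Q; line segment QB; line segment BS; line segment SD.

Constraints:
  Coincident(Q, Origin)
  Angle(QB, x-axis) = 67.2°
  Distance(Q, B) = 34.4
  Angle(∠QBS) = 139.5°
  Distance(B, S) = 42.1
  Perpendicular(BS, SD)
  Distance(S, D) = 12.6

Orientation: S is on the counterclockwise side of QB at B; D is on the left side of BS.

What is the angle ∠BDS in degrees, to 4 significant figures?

73.34°

Q is at the origin; QB runs at 67.2° with length 34.4, so B = 34.4·(cos 67.2°, sin 67.2°) = (13.33, 31.71). ∠QBS = 139.5°, so BS runs at 67.2° + (180° − 139.5°) = 107.7° from the x-axis; with |BS| = 42.1, S = B + 42.1·(cos 107.7°, sin 107.7°) = (0.5307, 71.82). The perpendicularity gives SD at right angles to BS; with |SD| = 12.6 on the left of BS, D = S + 12.6·(-0.9527, -0.3040) = (-11.47, 67.99). Then cos ∠BDS = DB·DS / (|DB||DS|), giving 73.34°.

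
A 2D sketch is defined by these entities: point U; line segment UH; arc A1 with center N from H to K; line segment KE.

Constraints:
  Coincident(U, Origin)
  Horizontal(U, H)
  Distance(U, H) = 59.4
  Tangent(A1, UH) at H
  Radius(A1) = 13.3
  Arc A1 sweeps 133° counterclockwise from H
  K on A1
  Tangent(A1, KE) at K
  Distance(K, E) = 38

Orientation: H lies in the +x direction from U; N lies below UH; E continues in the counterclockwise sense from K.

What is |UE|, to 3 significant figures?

90.7

U is at the origin; U and H share the same y with |UH| = 59.4 and H on the +x side, so H = (59.4, 0.00). A1 meets UH tangentially, so NH is at right angles to UH, so N = H + (0, -13.3) = (59.4, -13.3). On A1, H sits at bearing 90° from N; a 133° counterclockwise sweep puts K at bearing 223°, so K = N + 13.3·(cos 223°, sin 223°) = (49.7, -22.4). Since A1 is tangent to KE there, NK ⟂ KE, so KE runs along (−sin 223°, cos 223°); with |KE| = 38.0, E = (75.6, -50.2). Then |UE| = |E − U| = 90.7.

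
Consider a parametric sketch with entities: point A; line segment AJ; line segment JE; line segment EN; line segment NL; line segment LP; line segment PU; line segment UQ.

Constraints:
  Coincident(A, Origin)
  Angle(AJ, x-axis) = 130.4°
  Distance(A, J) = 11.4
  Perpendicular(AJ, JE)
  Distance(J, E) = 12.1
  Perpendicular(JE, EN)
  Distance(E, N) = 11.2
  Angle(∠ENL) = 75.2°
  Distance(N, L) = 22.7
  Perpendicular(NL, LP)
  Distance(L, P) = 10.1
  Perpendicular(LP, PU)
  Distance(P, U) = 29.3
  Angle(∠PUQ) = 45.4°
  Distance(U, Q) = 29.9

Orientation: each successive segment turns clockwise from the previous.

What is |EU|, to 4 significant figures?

9.489

NL is perpendicular to LP, so LP runs at 115.6°; with |LP| = 10.1, P = (-15.75, 7.295). The perpendicularity gives PU at right angles to LP, so PU runs at 25.60°; with |PU| = 29.3, U = (10.67, 19.95). Then |EU| = |U − E| = 9.489.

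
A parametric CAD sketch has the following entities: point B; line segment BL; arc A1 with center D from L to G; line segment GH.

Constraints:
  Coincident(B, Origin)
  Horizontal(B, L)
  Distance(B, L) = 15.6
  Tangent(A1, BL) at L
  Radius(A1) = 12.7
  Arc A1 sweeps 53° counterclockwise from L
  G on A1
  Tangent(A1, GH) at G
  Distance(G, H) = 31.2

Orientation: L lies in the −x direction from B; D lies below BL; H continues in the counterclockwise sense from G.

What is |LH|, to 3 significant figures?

41.7

B is at the origin; B and L share the same y with |BL| = 15.6 and L on the −x side, so L = (-15.6, 0.00). The tangent condition forces DL to be normal to BL, so D = L + (0, -12.7) = (-15.6, -12.7). On A1, L sits at bearing 90° from D; a 53° counterclockwise sweep puts G at bearing 143°, so G = D + 12.7·(cos 143°, sin 143°) = (-25.7, -5.06). Tangency of A1 to GH means the radius DG is perpendicular to GH, so GH runs along (−sin 143°, cos 143°); with |GH| = 31.2, H = (-44.5, -30.0). Then |LH| = |H − L| = 41.7.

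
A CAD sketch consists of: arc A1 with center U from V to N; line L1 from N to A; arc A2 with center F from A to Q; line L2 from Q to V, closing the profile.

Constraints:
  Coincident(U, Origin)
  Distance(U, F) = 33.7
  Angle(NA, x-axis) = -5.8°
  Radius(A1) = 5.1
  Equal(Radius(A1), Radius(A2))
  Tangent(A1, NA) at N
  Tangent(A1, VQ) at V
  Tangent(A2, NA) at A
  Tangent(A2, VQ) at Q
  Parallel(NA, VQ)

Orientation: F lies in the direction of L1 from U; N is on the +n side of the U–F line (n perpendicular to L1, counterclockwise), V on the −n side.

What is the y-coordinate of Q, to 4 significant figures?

-8.479

Tangency of A1 to both parallel lines with radius 5.1 puts N and V at U ± 5.1·n: N = (0.5154, 5.074), V = (-0.5154, -5.074). Equal radii place A and Q the same way about F: A = F + 5.1·n = (34.04, 1.668), Q = F − 5.1·n = (33.01, -8.479). So Q.y = -8.479.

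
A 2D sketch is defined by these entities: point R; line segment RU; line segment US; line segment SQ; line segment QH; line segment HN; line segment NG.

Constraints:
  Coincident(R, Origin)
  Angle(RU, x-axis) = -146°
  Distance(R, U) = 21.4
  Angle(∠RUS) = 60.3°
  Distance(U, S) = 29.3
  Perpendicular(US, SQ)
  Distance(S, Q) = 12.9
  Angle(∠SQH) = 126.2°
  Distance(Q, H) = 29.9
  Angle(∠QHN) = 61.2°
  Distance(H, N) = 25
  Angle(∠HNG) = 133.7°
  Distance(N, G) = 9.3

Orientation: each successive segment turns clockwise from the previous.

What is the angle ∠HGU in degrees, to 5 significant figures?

74.637°

R is at the origin; RU runs at -146.0° with length 21.4, so U = (-17.741, -11.967). ∠RUS = 60.3° gives US at 94.300° from the x-axis; with |US| = 29.3, S = (-19.938, 17.251). The perpendicularity gives SQ at right angles to US, so SQ runs at 4.3000°; with |SQ| = 12.9, Q = (-7.0746, 18.218). ∠SQH = 126.2° gives QH at -49.500° from the x-axis; with |QH| = 29.9, H = (12.344, -4.5181). ∠QHN = 61.2° gives HN at -168.30° from the x-axis; with |HN| = 25.0, N = (-12.137, -9.5878). ∠HNG = 133.7° gives NG at 145.40° from the x-axis; with |NG| = 9.3, G = (-19.792, -4.3069). Then cos ∠HGU = GH·GU / (|GH||GU|), giving 74.637°.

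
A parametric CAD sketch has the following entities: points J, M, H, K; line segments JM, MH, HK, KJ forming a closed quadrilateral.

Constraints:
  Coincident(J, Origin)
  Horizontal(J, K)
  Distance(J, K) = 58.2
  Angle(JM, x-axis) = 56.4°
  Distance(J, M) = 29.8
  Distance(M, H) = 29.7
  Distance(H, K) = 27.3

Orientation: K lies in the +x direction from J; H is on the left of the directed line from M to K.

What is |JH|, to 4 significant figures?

52.29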